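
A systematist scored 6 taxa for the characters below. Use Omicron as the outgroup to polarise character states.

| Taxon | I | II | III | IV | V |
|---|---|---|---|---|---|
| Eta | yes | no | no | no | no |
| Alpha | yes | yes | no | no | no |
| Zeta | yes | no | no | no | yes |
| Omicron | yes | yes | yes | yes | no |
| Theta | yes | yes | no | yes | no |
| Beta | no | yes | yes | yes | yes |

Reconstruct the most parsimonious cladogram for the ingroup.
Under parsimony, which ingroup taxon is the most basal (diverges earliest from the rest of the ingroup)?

Beta

Character polarity is set by the outgroup: the derived state is whichever differs from the outgroup's state, so for I, II, III, IV the derived state is 'no', and for the remaining characters it is 'yes'.
I (derived state 'no') is unique to Beta (autapomorphy; uninformative for grouping).
II: derived state 'no' in Eta and Zeta only — synapomorphy for {Eta, Zeta}.
Only Alpha, Eta, Theta, and Zeta show the derived state 'no' for III, supporting them as a clade.
Only Alpha, Eta, and Zeta show the derived state 'no' for IV, supporting them as a clade.
V (state 'yes') occurs in Beta and Zeta but conflicts with the nesting implied by the other characters — most parsimoniously interpreted as homoplasy.
Most parsimonious ingroup topology: ((((Zeta,Eta),Alpha),Theta),Beta).
Beta is sister to the clade containing all other ingroup taxa, so it is the earliest-diverging (most basal) ingroup lineage.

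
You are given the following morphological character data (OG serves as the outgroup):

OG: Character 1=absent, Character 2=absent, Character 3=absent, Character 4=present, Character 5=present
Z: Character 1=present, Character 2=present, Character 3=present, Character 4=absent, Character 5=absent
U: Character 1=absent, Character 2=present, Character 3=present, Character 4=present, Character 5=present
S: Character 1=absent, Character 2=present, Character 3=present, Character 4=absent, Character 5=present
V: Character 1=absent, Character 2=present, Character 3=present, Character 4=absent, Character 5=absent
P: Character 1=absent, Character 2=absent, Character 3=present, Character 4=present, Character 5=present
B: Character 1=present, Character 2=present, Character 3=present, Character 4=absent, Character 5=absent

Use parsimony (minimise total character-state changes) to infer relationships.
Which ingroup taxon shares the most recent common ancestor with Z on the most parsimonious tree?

B

Character polarity is set by the outgroup: the derived state is whichever differs from the outgroup's state, so for Character 4, Character 5 the derived state is 'absent', and for the remaining characters it is 'present'.
Character 1 (derived state 'present') is shared by B and Z — a synapomorphy uniting that clade.
Character 2: derived state 'present' in B, S, U, V, and Z only — synapomorphy for {B, S, U, V, Z}.
All ingroup taxa share the derived state 'present' for Character 3; it defines the ingroup but does not resolve relationships within it.
Only B, S, V, and Z show the derived state 'absent' for Character 4, supporting them as a clade.
Only B, V, and Z show the derived state 'absent' for Character 5, supporting them as a clade.
Most parsimonious ingroup topology: (((((Z,B),V),S),U),P).
Z and B form a cherry on this tree, so they are sister taxa.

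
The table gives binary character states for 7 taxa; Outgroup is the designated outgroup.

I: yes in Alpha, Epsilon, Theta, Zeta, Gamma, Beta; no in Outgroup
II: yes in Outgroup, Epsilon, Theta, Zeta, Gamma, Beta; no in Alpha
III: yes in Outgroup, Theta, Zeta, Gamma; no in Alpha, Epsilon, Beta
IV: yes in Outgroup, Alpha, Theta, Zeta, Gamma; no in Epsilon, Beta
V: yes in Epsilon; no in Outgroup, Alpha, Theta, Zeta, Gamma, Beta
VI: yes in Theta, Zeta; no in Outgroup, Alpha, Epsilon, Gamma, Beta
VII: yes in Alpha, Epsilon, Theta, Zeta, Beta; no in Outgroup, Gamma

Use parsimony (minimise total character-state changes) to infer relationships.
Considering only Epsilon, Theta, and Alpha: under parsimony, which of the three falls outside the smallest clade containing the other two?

Theta

Character polarity is set by the outgroup: the derived state is whichever differs from the outgroup's state, so for II, III, IV the derived state is 'no', and for the remaining characters it is 'yes'.
All ingroup taxa share the derived state 'yes' for I; it defines the ingroup but does not resolve relationships within it.
II: derived state 'no' in Alpha only — an autapomorphy, so it tells us nothing about relationships among taxa.
Only Alpha, Beta, and Epsilon show the derived state 'no' for III, supporting them as a clade.
IV: derived state 'no' in Beta and Epsilon only — synapomorphy for {Beta, Epsilon}.
V: derived state 'yes' in Epsilon only — an autapomorphy, so it tells us nothing about relationships among taxa.
VI: derived state 'yes' in Theta and Zeta only — synapomorphy for {Theta, Zeta}.
Only Alpha, Beta, Epsilon, Theta, and Zeta show the derived state 'yes' for VII, supporting them as a clade.
Most parsimonious ingroup topology: (((Alpha,(Epsilon,Beta)),(Theta,Zeta)),Gamma).
Alpha and Epsilon share a more recent common ancestor with each other than either does with Theta, so Theta is the least closely related of the three.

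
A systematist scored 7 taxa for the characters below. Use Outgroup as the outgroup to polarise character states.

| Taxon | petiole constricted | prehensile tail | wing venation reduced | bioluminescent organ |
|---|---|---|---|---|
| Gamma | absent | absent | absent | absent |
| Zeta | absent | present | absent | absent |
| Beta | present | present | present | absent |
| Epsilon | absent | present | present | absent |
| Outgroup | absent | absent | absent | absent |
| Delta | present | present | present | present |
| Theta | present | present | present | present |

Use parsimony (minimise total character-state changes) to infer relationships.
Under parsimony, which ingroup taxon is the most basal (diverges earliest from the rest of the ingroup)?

The outgroup has state 'absent' for every character, so 'present' is the derived state throughout.
petiole constricted (derived state 'present') is shared by Beta, Delta, and Theta — a synapomorphy uniting that clade.
prehensile tail: derived state 'present' in Beta, Delta, Epsilon, Theta, and Zeta only — synapomorphy for {Beta, Delta, Epsilon, Theta, Zeta}.
wing venation reduced: derived state 'present' in Beta, Delta, Epsilon, and Theta only — synapomorphy for {Beta, Delta, Epsilon, Theta}.
Only Delta and Theta show the derived state 'present' for bioluminescent organ, supporting them as a clade.
Most parsimonious ingroup topology: (((((Delta,Theta),Beta),Epsilon),Zeta),Gamma).
Gamma is sister to the clade containing all other ingroup taxa, so it is the earliest-diverging (most basal) ingroup lineage.

Gamma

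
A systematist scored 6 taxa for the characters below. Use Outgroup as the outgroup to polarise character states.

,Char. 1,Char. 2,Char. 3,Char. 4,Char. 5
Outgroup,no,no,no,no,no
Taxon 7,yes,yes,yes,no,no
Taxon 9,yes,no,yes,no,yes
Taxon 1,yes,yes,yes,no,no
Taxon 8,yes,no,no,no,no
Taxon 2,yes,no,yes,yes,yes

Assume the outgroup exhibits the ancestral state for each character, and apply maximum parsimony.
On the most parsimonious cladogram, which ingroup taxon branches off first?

Taxon 8

The outgroup has state 'no' for every character, so 'yes' is the derived state throughout.
All ingroup taxa share the derived state 'yes' for Char. 1; it defines the ingroup but does not resolve relationships within it.
Char. 2: derived state 'yes' in Taxon 1 and Taxon 7 only — synapomorphy for {Taxon 1, Taxon 7}.
Char. 3: derived state 'yes' in Taxon 1, Taxon 2, Taxon 7, and Taxon 9 only — synapomorphy for {Taxon 1, Taxon 2, Taxon 7, Taxon 9}.
Char. 4 (derived state 'yes') is unique to Taxon 2 (autapomorphy; uninformative for grouping).
Only Taxon 2 and Taxon 9 show the derived state 'yes' for Char. 5, supporting them as a clade.
Most parsimonious ingroup topology: (((Taxon 7,Taxon 1),(Taxon 9,Taxon 2)),Taxon 8).
Taxon 8 is sister to the clade containing all other ingroup taxa, so it is the earliest-diverging (most basal) ingroup lineage.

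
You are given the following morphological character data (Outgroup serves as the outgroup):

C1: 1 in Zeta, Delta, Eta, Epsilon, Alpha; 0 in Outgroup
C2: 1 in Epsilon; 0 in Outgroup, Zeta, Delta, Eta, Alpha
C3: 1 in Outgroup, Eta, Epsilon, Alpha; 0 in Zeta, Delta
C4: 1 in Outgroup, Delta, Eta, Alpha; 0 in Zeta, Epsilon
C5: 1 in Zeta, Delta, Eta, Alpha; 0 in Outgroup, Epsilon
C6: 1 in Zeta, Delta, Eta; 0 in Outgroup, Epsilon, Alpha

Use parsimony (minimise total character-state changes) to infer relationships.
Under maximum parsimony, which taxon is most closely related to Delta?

Character polarity is set by the outgroup: the derived state is whichever differs from the outgroup's state, so for C3, C4 the derived state is '0', and for the remaining characters it is '1'.
All ingroup taxa share the derived state '1' for C1; it defines the ingroup but does not resolve relationships within it.
C2 (derived state '1') is unique to Epsilon (autapomorphy; uninformative for grouping).
C3 (derived state '0') is shared by Delta and Zeta — a synapomorphy uniting that clade.
C4 groups Epsilon and Zeta, which is incompatible with the clades supported by the remaining characters; treating it as convergent (homoplasy) costs fewer steps than any alternative tree.
Only Alpha, Delta, Eta, and Zeta show the derived state '1' for C5, supporting them as a clade.
Only Delta, Eta, and Zeta show the derived state '1' for C6, supporting them as a clade.
Most parsimonious ingroup topology: ((((Zeta,Delta),Eta),Alpha),Epsilon).
Delta and Zeta form a cherry on this tree, so they are sister taxa.

Zeta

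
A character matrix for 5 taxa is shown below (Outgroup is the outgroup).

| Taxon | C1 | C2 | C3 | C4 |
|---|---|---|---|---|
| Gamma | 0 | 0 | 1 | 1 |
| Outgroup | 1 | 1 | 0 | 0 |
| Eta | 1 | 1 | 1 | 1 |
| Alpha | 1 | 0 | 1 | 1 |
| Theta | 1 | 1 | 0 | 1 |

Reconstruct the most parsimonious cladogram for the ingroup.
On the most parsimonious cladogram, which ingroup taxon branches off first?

Character polarity is set by the outgroup: the derived state is whichever differs from the outgroup's state, so for C1, C2 the derived state is '0', and for the remaining characters it is '1'.
C1 (derived state '0') is unique to Gamma (autapomorphy; uninformative for grouping).
Only Alpha and Gamma show the derived state '0' for C2, supporting them as a clade.
Only Alpha, Eta, and Gamma show the derived state '1' for C3, supporting them as a clade.
C4 (derived state '1') is shared by all ingroup taxa — unites the whole ingroup.
Most parsimonious ingroup topology: (((Alpha,Gamma),Eta),Theta).
Theta is sister to the clade containing all other ingroup taxa, so it is the earliest-diverging (most basal) ingroup lineage.

Theta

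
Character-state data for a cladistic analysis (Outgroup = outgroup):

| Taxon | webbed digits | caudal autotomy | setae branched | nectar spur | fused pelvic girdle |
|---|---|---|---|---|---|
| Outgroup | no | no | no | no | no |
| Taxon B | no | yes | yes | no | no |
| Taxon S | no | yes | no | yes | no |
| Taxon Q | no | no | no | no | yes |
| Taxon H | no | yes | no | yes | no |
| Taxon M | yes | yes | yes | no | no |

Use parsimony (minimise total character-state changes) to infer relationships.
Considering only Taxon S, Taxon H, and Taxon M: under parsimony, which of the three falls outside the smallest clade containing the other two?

The outgroup has state 'no' for every character, so 'yes' is the derived state throughout.
webbed digits: derived state 'yes' in Taxon M only — an autapomorphy, so it tells us nothing about relationships among taxa.
caudal autotomy (derived state 'yes') is shared by Taxon B, Taxon H, Taxon M, and Taxon S — a synapomorphy uniting that clade.
setae branched: derived state 'yes' in Taxon B and Taxon M only — synapomorphy for {Taxon B, Taxon M}.
Only Taxon H and Taxon S show the derived state 'yes' for nectar spur, supporting them as a clade.
fused pelvic girdle: derived state 'yes' in Taxon Q only — an autapomorphy, so it tells us nothing about relationships among taxa.
Most parsimonious ingroup topology: (((Taxon B,Taxon M),(Taxon S,Taxon H)),Taxon Q).
Taxon S and Taxon H share a more recent common ancestor with each other than either does with Taxon M, so Taxon M is the least closely related of the three.

Taxon M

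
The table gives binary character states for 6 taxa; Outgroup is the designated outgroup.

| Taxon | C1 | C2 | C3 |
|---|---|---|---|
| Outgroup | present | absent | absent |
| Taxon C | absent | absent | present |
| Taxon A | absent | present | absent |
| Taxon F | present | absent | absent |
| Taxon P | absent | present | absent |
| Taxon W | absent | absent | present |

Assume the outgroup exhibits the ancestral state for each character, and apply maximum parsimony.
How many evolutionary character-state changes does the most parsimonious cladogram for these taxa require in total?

3

Character polarity is set by the outgroup: the derived state is whichever differs from the outgroup's state, so for C1 the derived state is 'absent', and for the remaining characters it is 'present'.
C1: derived state 'absent' in Taxon A, Taxon C, Taxon P, and Taxon W only — synapomorphy for {Taxon A, Taxon C, Taxon P, Taxon W}.
C2: derived state 'present' in Taxon A and Taxon P only — synapomorphy for {Taxon A, Taxon P}.
C3: derived state 'present' in Taxon C and Taxon W only — synapomorphy for {Taxon C, Taxon W}.
Most parsimonious ingroup topology: (((Taxon C,Taxon W),(Taxon A,Taxon P)),Taxon F).
Changes per character on this tree: C1: 1; C2: 1; C3: 1.
Total = 3.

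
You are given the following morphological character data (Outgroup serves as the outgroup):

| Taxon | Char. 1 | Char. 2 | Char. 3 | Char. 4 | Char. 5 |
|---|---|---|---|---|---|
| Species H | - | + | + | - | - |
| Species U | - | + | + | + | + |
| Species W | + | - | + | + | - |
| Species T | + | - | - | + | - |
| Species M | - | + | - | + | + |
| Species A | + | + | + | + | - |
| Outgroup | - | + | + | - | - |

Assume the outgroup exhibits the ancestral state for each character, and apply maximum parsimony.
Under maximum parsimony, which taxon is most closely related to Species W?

Character polarity is set by the outgroup: the derived state is whichever differs from the outgroup's state, so for Char. 2, Char. 3 the derived state is '-', and for the remaining characters it is '+'.
Char. 1 (derived state '+') is shared by Species A, Species T, and Species W — a synapomorphy uniting that clade.
Char. 2: derived state '-' in Species T and Species W only — synapomorphy for {Species T, Species W}.
Char. 3 groups Species M and Species T, which is incompatible with the clades supported by the remaining characters; treating it as convergent (homoplasy) costs fewer steps than any alternative tree.
Only Species A, Species M, Species T, Species U, and Species W show the derived state '+' for Char. 4, supporting them as a clade.
Only Species M and Species U show the derived state '+' for Char. 5, supporting them as a clade.
Most parsimonious ingroup topology: (((Species M,Species U),((Species W,Species T),Species A)),Species H).
Species W and Species T form a cherry on this tree, so they are sister taxa.

Species T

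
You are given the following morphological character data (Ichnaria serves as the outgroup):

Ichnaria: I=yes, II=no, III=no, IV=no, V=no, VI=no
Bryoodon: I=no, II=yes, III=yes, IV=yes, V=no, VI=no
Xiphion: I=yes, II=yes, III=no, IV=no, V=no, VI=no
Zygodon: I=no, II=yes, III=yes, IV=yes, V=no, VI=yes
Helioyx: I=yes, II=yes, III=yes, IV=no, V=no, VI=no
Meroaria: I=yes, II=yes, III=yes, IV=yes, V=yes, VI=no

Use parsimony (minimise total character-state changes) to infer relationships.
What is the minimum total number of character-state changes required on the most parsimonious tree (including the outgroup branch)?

Character polarity is set by the outgroup: the derived state is whichever differs from the outgroup's state, so for I the derived state is 'no', and for the remaining characters it is 'yes'.
I: derived state 'no' in Bryoodon and Zygodon only — synapomorphy for {Bryoodon, Zygodon}.
II (derived state 'yes') is shared by all ingroup taxa — unites the whole ingroup.
Only Bryoodon, Helioyx, Meroaria, and Zygodon show the derived state 'yes' for III, supporting them as a clade.
IV (derived state 'yes') is shared by Bryoodon, Meroaria, and Zygodon — a synapomorphy uniting that clade.
V (derived state 'yes') is unique to Meroaria (autapomorphy; uninformative for grouping).
VI: derived state 'yes' in Zygodon only — an autapomorphy, so it tells us nothing about relationships among taxa.
Most parsimonious ingroup topology: ((((Bryoodon,Zygodon),Meroaria),Helioyx),Xiphion).
Changes per character on this tree: I: 1; II: 1; III: 1; IV: 1; V: 1; VI: 1.
Total = 6.

6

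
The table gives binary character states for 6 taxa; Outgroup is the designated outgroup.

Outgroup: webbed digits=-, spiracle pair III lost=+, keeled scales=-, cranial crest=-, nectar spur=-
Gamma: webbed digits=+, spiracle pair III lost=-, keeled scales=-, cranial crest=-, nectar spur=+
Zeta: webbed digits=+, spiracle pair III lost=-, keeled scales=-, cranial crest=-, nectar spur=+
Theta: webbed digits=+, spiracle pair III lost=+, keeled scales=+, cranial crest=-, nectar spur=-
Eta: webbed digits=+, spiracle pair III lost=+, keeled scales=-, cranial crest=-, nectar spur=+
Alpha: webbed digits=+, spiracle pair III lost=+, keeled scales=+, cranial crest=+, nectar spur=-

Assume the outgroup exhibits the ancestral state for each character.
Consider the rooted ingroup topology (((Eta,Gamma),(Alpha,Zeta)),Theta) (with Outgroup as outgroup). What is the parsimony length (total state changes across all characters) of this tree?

8

Map each character onto (((Eta,Gamma),(Alpha,Zeta)),Theta) (rooted by Outgroup) and count the minimum state changes it requires (Fitch parsimony):
webbed digits: 1; spiracle pair III lost: 2; keeled scales: 2; cranial crest: 1; nectar spur: 2.
Total tree length = 8.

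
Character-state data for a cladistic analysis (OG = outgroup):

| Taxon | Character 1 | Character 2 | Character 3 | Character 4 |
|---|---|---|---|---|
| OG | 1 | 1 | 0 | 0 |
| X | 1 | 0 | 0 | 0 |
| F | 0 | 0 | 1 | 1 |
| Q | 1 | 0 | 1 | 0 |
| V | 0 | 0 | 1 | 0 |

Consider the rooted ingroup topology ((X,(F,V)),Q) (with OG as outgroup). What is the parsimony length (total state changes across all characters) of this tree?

Map each character onto ((X,(F,V)),Q) (rooted by OG) and count the minimum state changes it requires (Fitch parsimony):
Character 1: 1; Character 2: 1; Character 3: 2; Character 4: 1.
Total tree length = 5.

5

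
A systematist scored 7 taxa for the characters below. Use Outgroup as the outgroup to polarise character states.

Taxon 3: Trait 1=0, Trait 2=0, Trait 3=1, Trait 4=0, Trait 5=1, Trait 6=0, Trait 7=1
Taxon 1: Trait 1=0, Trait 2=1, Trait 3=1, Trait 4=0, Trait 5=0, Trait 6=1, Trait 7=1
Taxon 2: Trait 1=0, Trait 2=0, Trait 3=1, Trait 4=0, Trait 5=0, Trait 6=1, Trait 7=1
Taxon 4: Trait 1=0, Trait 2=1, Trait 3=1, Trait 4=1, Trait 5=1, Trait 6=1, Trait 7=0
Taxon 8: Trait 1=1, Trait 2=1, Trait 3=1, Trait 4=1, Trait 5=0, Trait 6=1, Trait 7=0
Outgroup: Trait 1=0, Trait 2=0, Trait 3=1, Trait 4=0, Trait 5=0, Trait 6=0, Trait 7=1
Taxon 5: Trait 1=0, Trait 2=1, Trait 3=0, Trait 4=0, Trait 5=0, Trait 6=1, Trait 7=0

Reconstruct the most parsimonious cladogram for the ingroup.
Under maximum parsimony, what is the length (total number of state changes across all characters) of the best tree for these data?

Character polarity is set by the outgroup: the derived state is whichever differs from the outgroup's state, so for Trait 3, Trait 7 the derived state is '0', and for the remaining characters it is '1'.
Trait 1: derived state '1' in Taxon 8 only — an autapomorphy, so it tells us nothing about relationships among taxa.
Only Taxon 1, Taxon 4, Taxon 5, and Taxon 8 show the derived state '1' for Trait 2, supporting them as a clade.
Trait 3: derived state '0' in Taxon 5 only — an autapomorphy, so it tells us nothing about relationships among taxa.
Only Taxon 4 and Taxon 8 show the derived state '1' for Trait 4, supporting them as a clade.
Trait 5 groups Taxon 3 and Taxon 4, which is incompatible with the clades supported by the remaining characters; treating it as convergent (homoplasy) costs fewer steps than any alternative tree.
Trait 6 (derived state '1') is shared by Taxon 1, Taxon 2, Taxon 4, Taxon 5, and Taxon 8 — a synapomorphy uniting that clade.
Trait 7 (derived state '0') is shared by Taxon 4, Taxon 5, and Taxon 8 — a synapomorphy uniting that clade.
Most parsimonious ingroup topology: (((Taxon 1,((Taxon 4,Taxon 8),Taxon 5)),Taxon 2),Taxon 3).
Changes per character on this tree: Trait 1: 1; Trait 2: 1; Trait 3: 1; Trait 4: 1; Trait 5: 2; Trait 6: 1; Trait 7: 1.
Total = 8.

8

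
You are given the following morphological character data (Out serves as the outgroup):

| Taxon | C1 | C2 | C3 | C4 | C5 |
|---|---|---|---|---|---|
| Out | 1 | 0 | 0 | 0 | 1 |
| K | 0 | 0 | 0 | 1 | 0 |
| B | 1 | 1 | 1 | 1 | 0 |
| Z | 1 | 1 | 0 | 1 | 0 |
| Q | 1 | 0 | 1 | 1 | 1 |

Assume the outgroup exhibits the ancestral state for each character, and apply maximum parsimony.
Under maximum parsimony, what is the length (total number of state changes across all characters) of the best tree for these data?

6

Character polarity is set by the outgroup: the derived state is whichever differs from the outgroup's state, so for C1, C5 the derived state is '0', and for the remaining characters it is '1'.
C1 (derived state '0') is unique to K (autapomorphy; uninformative for grouping).
C2: derived state '1' in B and Z only — synapomorphy for {B, Z}.
C3 (state '1') occurs in B and Q but conflicts with the nesting implied by the other characters — most parsimoniously interpreted as homoplasy.
All ingroup taxa share the derived state '1' for C4; it defines the ingroup but does not resolve relationships within it.
C5 (derived state '0') is shared by B, K, and Z — a synapomorphy uniting that clade.
Most parsimonious ingroup topology: (((B,Z),K),Q).
Changes per character on this tree: C1: 1; C2: 1; C3: 2; C4: 1; C5: 1.
Total = 6.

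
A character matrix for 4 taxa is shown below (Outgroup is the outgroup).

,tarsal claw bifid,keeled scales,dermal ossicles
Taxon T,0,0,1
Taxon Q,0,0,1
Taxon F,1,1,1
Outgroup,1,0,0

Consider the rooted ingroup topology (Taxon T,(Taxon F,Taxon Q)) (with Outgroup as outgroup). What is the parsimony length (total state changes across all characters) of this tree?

Map each character onto (Taxon T,(Taxon F,Taxon Q)) (rooted by Outgroup) and count the minimum state changes it requires (Fitch parsimony):
tarsal claw bifid: 2; keeled scales: 1; dermal ossicles: 1.
Total tree length = 4.

4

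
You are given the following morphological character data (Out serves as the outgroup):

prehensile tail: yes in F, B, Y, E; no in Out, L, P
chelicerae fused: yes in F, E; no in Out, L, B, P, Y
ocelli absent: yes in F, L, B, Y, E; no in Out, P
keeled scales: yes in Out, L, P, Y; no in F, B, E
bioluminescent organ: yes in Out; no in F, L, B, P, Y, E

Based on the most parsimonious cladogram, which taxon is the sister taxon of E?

F

Character polarity is set by the outgroup: the derived state is whichever differs from the outgroup's state, so for keeled scales, bioluminescent organ the derived state is 'no', and for the remaining characters it is 'yes'.
prehensile tail: derived state 'yes' in B, E, F, and Y only — synapomorphy for {B, E, F, Y}.
chelicerae fused (derived state 'yes') is shared by E and F — a synapomorphy uniting that clade.
ocelli absent: derived state 'yes' in B, E, F, L, and Y only — synapomorphy for {B, E, F, L, Y}.
keeled scales (derived state 'no') is shared by B, E, and F — a synapomorphy uniting that clade.
All ingroup taxa share the derived state 'no' for bioluminescent organ; it defines the ingroup but does not resolve relationships within it.
Most parsimonious ingroup topology: (((((F,E),B),Y),L),P).
E and F form a cherry on this tree, so they are sister taxa.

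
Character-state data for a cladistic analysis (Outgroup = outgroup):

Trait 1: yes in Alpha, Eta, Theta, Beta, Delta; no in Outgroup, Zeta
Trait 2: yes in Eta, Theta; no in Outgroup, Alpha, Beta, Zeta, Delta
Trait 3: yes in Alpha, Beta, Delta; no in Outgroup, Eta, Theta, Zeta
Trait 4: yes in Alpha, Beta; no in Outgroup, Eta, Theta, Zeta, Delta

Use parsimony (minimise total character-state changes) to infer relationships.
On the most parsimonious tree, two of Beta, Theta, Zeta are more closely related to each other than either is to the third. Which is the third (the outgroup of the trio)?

The outgroup has state 'no' for every character, so 'yes' is the derived state throughout.
Trait 1: derived state 'yes' in Alpha, Beta, Delta, Eta, and Theta only — synapomorphy for {Alpha, Beta, Delta, Eta, Theta}.
Trait 2 (derived state 'yes') is shared by Eta and Theta — a synapomorphy uniting that clade.
Trait 3 (derived state 'yes') is shared by Alpha, Beta, and Delta — a synapomorphy uniting that clade.
Trait 4 (derived state 'yes') is shared by Alpha and Beta — a synapomorphy uniting that clade.
Most parsimonious ingroup topology: ((((Alpha,Beta),Delta),(Eta,Theta)),Zeta).
Theta and Beta share a more recent common ancestor with each other than either does with Zeta, so Zeta is the least closely related of the three.

Zeta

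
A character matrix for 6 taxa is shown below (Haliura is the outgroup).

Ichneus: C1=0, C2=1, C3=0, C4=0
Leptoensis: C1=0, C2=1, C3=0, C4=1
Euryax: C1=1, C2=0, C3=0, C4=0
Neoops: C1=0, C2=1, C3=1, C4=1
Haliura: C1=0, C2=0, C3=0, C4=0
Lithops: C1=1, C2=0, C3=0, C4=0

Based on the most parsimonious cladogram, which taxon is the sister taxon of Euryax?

The outgroup has state '0' for every character, so '1' is the derived state throughout.
C1 (derived state '1') is shared by Euryax and Lithops — a synapomorphy uniting that clade.
C2: derived state '1' in Ichneus, Leptoensis, and Neoops only — synapomorphy for {Ichneus, Leptoensis, Neoops}.
C3: derived state '1' in Neoops only — an autapomorphy, so it tells us nothing about relationships among taxa.
Only Leptoensis and Neoops show the derived state '1' for C4, supporting them as a clade.
Most parsimonious ingroup topology: ((Lithops,Euryax),((Leptoensis,Neoops),Ichneus)).
Euryax and Lithops form a cherry on this tree, so they are sister taxa.

Lithops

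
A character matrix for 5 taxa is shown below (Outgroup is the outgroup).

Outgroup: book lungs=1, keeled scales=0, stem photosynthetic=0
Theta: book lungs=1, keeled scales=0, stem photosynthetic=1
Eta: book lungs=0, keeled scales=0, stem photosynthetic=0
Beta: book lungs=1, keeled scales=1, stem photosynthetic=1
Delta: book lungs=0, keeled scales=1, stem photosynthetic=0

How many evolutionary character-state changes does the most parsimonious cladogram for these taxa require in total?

Character polarity is set by the outgroup: the derived state is whichever differs from the outgroup's state, so for book lungs the derived state is '0', and for the remaining characters it is '1'.
book lungs: derived state '0' in Delta and Eta only — synapomorphy for {Delta, Eta}.
keeled scales groups Beta and Delta, which is incompatible with the clades supported by the remaining characters; treating it as convergent (homoplasy) costs fewer steps than any alternative tree.
Only Beta and Theta show the derived state '1' for stem photosynthetic, supporting them as a clade.
Most parsimonious ingroup topology: ((Theta,Beta),(Eta,Delta)).
Changes per character on this tree: book lungs: 1; keeled scales: 2; stem photosynthetic: 1.
Total = 4.

4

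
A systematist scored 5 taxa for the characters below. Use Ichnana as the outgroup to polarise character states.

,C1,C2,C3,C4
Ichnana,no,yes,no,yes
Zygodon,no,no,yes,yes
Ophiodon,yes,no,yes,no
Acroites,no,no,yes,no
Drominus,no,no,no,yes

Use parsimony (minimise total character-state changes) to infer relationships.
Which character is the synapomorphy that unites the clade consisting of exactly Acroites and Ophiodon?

C4

Character polarity is set by the outgroup: the derived state is whichever differs from the outgroup's state, so for C2, C4 the derived state is 'no', and for the remaining characters it is 'yes'.
C1 (derived state 'yes') is unique to Ophiodon (autapomorphy; uninformative for grouping).
All ingroup taxa share the derived state 'no' for C2; it defines the ingroup but does not resolve relationships within it.
C3 (derived state 'yes') is shared by Acroites, Ophiodon, and Zygodon — a synapomorphy uniting that clade.
Only Acroites and Ophiodon show the derived state 'no' for C4, supporting them as a clade.
Most parsimonious ingroup topology: ((Zygodon,(Acroites,Ophiodon)),Drominus).
The clade {Acroites, Ophiodon} is supported by C4: its derived state 'no' occurs in exactly those taxa and in no other taxon (including the outgroup).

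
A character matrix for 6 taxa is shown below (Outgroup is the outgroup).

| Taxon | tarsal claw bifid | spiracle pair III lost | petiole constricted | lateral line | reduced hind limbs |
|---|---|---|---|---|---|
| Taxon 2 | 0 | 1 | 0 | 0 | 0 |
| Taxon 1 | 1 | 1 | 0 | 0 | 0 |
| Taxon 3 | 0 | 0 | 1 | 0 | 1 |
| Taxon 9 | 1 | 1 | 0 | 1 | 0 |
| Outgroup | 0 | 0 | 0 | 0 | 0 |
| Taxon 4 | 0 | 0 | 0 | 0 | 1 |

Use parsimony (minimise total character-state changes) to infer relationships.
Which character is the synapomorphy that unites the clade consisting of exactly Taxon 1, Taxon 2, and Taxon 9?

The outgroup has state '0' for every character, so '1' is the derived state throughout.
tarsal claw bifid (derived state '1') is shared by Taxon 1 and Taxon 9 — a synapomorphy uniting that clade.
spiracle pair III lost (derived state '1') is shared by Taxon 1, Taxon 2, and Taxon 9 — a synapomorphy uniting that clade.
petiole constricted: derived state '1' in Taxon 3 only — an autapomorphy, so it tells us nothing about relationships among taxa.
lateral line: derived state '1' in Taxon 9 only — an autapomorphy, so it tells us nothing about relationships among taxa.
reduced hind limbs (derived state '1') is shared by Taxon 3 and Taxon 4 — a synapomorphy uniting that clade.
Most parsimonious ingroup topology: (((Taxon 1,Taxon 9),Taxon 2),(Taxon 4,Taxon 3)).
The clade {Taxon 1, Taxon 2, Taxon 9} is supported by spiracle pair III lost: its derived state '1' occurs in exactly those taxa and in no other taxon (including the outgroup).

spiracle pair III lost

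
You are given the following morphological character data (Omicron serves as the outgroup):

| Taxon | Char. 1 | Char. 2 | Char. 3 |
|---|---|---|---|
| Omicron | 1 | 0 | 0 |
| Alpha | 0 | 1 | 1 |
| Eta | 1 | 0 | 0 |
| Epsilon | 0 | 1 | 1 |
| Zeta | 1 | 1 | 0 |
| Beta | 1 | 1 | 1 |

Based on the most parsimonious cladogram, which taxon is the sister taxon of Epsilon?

Alpha

Character polarity is set by the outgroup: the derived state is whichever differs from the outgroup's state, so for Char. 1 the derived state is '0', and for the remaining characters it is '1'.
Char. 1 (derived state '0') is shared by Alpha and Epsilon — a synapomorphy uniting that clade.
Char. 2 (derived state '1') is shared by Alpha, Beta, Epsilon, and Zeta — a synapomorphy uniting that clade.
Only Alpha, Beta, and Epsilon show the derived state '1' for Char. 3, supporting them as a clade.
Most parsimonious ingroup topology: ((((Alpha,Epsilon),Beta),Zeta),Eta).
Epsilon and Alpha form a cherry on this tree, so they are sister taxa.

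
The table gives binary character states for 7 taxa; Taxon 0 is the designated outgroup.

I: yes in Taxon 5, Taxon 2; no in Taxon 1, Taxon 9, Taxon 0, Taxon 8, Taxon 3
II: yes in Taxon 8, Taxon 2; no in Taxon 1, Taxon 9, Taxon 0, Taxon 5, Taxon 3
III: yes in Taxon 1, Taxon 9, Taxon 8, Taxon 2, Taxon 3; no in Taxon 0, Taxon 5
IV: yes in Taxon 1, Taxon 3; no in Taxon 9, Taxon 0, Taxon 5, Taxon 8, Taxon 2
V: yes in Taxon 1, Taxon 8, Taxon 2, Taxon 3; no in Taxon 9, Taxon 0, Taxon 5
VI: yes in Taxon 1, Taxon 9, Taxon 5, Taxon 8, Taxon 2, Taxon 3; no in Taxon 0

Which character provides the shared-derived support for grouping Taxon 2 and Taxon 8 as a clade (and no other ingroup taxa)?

The outgroup has state 'no' for every character, so 'yes' is the derived state throughout.
I (state 'yes') occurs in Taxon 2 and Taxon 5 but conflicts with the nesting implied by the other characters — most parsimoniously interpreted as homoplasy.
Only Taxon 2 and Taxon 8 show the derived state 'yes' for II, supporting them as a clade.
III: derived state 'yes' in Taxon 1, Taxon 2, Taxon 3, Taxon 8, and Taxon 9 only — synapomorphy for {Taxon 1, Taxon 2, Taxon 3, Taxon 8, Taxon 9}.
IV (derived state 'yes') is shared by Taxon 1 and Taxon 3 — a synapomorphy uniting that clade.
Only Taxon 1, Taxon 2, Taxon 3, and Taxon 8 show the derived state 'yes' for V, supporting them as a clade.
All ingroup taxa share the derived state 'yes' for VI; it defines the ingroup but does not resolve relationships within it.
Most parsimonious ingroup topology: ((((Taxon 8,Taxon 2),(Taxon 3,Taxon 1)),Taxon 9),Taxon 5).
The clade {Taxon 2, Taxon 8} is supported by II: its derived state 'yes' occurs in exactly those taxa and in no other taxon (including the outgroup).

II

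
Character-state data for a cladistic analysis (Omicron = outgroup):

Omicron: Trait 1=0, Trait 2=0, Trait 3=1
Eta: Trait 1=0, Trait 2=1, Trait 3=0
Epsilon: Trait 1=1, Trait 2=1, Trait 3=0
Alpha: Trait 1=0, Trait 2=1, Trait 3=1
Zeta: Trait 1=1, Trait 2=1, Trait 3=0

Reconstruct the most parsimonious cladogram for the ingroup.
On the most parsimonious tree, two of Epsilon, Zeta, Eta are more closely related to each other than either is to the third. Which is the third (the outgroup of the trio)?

Character polarity is set by the outgroup: the derived state is whichever differs from the outgroup's state, so for Trait 3 the derived state is '0', and for the remaining characters it is '1'.
Trait 1: derived state '1' in Epsilon and Zeta only — synapomorphy for {Epsilon, Zeta}.
All ingroup taxa share the derived state '1' for Trait 2; it defines the ingroup but does not resolve relationships within it.
Trait 3: derived state '0' in Epsilon, Eta, and Zeta only — synapomorphy for {Epsilon, Eta, Zeta}.
Most parsimonious ingroup topology: ((Eta,(Epsilon,Zeta)),Alpha).
Zeta and Epsilon share a more recent common ancestor with each other than either does with Eta, so Eta is the least closely related of the three.

Eta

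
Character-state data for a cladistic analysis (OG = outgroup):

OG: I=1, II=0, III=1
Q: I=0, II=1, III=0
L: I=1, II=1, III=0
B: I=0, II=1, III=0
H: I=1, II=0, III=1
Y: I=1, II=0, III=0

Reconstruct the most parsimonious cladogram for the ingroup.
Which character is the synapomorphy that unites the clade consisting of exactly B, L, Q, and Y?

Character polarity is set by the outgroup: the derived state is whichever differs from the outgroup's state, so for I, III the derived state is '0', and for the remaining characters it is '1'.
I (derived state '0') is shared by B and Q — a synapomorphy uniting that clade.
Only B, L, and Q show the derived state '1' for II, supporting them as a clade.
III (derived state '0') is shared by B, L, Q, and Y — a synapomorphy uniting that clade.
Most parsimonious ingroup topology: ((((Q,B),L),Y),H).
The clade {B, L, Q, Y} is supported by III: its derived state '0' occurs in exactly those taxa and in no other taxon (including the outgroup).

III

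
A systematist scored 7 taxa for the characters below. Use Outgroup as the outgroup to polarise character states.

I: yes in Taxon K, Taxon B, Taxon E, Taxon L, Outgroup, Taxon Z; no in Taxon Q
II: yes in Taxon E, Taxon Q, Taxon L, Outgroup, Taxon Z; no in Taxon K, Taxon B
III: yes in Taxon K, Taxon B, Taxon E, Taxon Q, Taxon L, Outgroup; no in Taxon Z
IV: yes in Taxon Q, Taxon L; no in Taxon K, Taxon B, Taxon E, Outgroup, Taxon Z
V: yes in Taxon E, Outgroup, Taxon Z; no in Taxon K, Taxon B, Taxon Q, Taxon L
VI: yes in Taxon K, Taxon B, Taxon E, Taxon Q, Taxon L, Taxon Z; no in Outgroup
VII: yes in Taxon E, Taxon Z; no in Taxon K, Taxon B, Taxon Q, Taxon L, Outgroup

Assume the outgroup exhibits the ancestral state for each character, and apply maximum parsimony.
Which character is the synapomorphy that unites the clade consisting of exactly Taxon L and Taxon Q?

IV

Character polarity is set by the outgroup: the derived state is whichever differs from the outgroup's state, so for I, II, III, V the derived state is 'no', and for the remaining characters it is 'yes'.
I (derived state 'no') is unique to Taxon Q (autapomorphy; uninformative for grouping).
II (derived state 'no') is shared by Taxon B and Taxon K — a synapomorphy uniting that clade.
III (derived state 'no') is unique to Taxon Z (autapomorphy; uninformative for grouping).
Only Taxon L and Taxon Q show the derived state 'yes' for IV, supporting them as a clade.
V (derived state 'no') is shared by Taxon B, Taxon K, Taxon L, and Taxon Q — a synapomorphy uniting that clade.
VI (derived state 'yes') is shared by all ingroup taxa — unites the whole ingroup.
VII (derived state 'yes') is shared by Taxon E and Taxon Z — a synapomorphy uniting that clade.
Most parsimonious ingroup topology: (((Taxon L,Taxon Q),(Taxon B,Taxon K)),(Taxon Z,Taxon E)).
The clade {Taxon L, Taxon Q} is supported by IV: its derived state 'yes' occurs in exactly those taxa and in no other taxon (including the outgroup).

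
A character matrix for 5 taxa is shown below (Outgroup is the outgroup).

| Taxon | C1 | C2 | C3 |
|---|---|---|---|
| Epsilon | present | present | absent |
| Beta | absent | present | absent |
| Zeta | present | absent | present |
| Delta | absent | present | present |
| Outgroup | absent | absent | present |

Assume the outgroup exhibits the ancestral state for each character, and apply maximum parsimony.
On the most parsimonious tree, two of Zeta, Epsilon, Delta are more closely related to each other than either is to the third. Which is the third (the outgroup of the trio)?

Zeta

Character polarity is set by the outgroup: the derived state is whichever differs from the outgroup's state, so for C3 the derived state is 'absent', and for the remaining characters it is 'present'.
C1 (state 'present') occurs in Epsilon and Zeta but conflicts with the nesting implied by the other characters — most parsimoniously interpreted as homoplasy.
C2: derived state 'present' in Beta, Delta, and Epsilon only — synapomorphy for {Beta, Delta, Epsilon}.
C3: derived state 'absent' in Beta and Epsilon only — synapomorphy for {Beta, Epsilon}.
Most parsimonious ingroup topology: (Zeta,(Delta,(Beta,Epsilon))).
Delta and Epsilon share a more recent common ancestor with each other than either does with Zeta, so Zeta is the least closely related of the three.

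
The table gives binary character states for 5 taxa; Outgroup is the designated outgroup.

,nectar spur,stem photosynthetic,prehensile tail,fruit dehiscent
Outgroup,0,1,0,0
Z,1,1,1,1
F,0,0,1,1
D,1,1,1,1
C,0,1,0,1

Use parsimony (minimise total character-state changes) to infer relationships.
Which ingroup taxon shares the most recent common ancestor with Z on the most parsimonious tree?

D

Character polarity is set by the outgroup: the derived state is whichever differs from the outgroup's state, so for stem photosynthetic the derived state is '0', and for the remaining characters it is '1'.
nectar spur (derived state '1') is shared by D and Z — a synapomorphy uniting that clade.
stem photosynthetic: derived state '0' in F only — an autapomorphy, so it tells us nothing about relationships among taxa.
prehensile tail: derived state '1' in D, F, and Z only — synapomorphy for {D, F, Z}.
All ingroup taxa share the derived state '1' for fruit dehiscent; it defines the ingroup but does not resolve relationships within it.
Most parsimonious ingroup topology: (((Z,D),F),C).
Z and D form a cherry on this tree, so they are sister taxa.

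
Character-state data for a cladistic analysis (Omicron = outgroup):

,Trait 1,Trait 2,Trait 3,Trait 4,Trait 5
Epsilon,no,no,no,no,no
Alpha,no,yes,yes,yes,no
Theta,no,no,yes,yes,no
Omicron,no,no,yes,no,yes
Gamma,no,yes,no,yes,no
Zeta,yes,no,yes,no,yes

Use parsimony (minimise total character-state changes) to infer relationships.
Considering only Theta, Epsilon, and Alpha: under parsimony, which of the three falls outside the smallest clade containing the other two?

Character polarity is set by the outgroup: the derived state is whichever differs from the outgroup's state, so for Trait 3, Trait 5 the derived state is 'no', and for the remaining characters it is 'yes'.
Trait 1: derived state 'yes' in Zeta only — an autapomorphy, so it tells us nothing about relationships among taxa.
Trait 2: derived state 'yes' in Alpha and Gamma only — synapomorphy for {Alpha, Gamma}.
Trait 3 (state 'no') occurs in Epsilon and Gamma but conflicts with the nesting implied by the other characters — most parsimoniously interpreted as homoplasy.
Trait 4: derived state 'yes' in Alpha, Gamma, and Theta only — synapomorphy for {Alpha, Gamma, Theta}.
Only Alpha, Epsilon, Gamma, and Theta show the derived state 'no' for Trait 5, supporting them as a clade.
Most parsimonious ingroup topology: ((((Alpha,Gamma),Theta),Epsilon),Zeta).
Alpha and Theta share a more recent common ancestor with each other than either does with Epsilon, so Epsilon is the least closely related of the three.

Epsilon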